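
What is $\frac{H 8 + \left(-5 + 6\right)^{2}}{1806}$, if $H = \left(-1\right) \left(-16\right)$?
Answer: $\frac{1}{14} \approx 0.071429$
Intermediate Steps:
$H = 16$
$\frac{H 8 + \left(-5 + 6\right)^{2}}{1806} = \frac{16 \cdot 8 + \left(-5 + 6\right)^{2}}{1806} = \left(128 + 1^{2}\right) \frac{1}{1806} = \left(128 + 1\right) \frac{1}{1806} = 129 \cdot \frac{1}{1806} = \frac{1}{14}$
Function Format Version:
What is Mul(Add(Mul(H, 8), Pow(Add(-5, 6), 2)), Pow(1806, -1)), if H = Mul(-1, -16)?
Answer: Rational(1, 14) ≈ 0.071429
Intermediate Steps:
H = 16
Mul(Add(Mul(H, 8), Pow(Add(-5, 6), 2)), Pow(1806, -1)) = Mul(Add(Mul(16, 8), Pow(Add(-5, 6), 2)), Pow(1806, -1)) = Mul(Add(128, Pow(1, 2)), Rational(1, 1806)) = Mul(Add(128, 1), Rational(1, 1806)) = Mul(129, Rational(1, 1806)) = Rational(1, 14)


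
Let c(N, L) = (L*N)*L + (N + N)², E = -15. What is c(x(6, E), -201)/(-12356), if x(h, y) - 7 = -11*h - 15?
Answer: 1483885/6178 ≈ 240.19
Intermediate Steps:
x(h, y) = -8 - 11*h (x(h, y) = 7 + (-11*h - 15) = 7 + (-15 - 11*h) = -8 - 11*h)
c(N, L) = 4*N² + N*L² (c(N, L) = N*L² + (2*N)² = N*L² + 4*N² = 4*N² + N*L²)
c(x(6, E), -201)/(-12356) = ((-8 - 11*6)*((-201)² + 4*(-8 - 11*6)))/(-12356) = ((-8 - 66)*(40401 + 4*(-8 - 66)))*(-1/12356) = -74*(40401 + 4*(-74))*(-1/12356) = -74*(40401 - 296)*(-1/12356) = -74*40105*(-1/12356) = -2967770*(-1/12356) = 1483885/6178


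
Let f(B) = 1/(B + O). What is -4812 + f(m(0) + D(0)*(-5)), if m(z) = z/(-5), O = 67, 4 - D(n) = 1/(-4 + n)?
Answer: -880592/183 ≈ -4812.0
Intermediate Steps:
D(n) = 4 - 1/(-4 + n)
m(z) = -z/5 (m(z) = z*(-1/5) = -z/5)
f(B) = 1/(67 + B) (f(B) = 1/(B + 67) = 1/(67 + B))
-4812 + f(m(0) + D(0)*(-5)) = -4812 + 1/(67 + (-1/5*0 + ((-17 + 4*0)/(-4 + 0))*(-5))) = -4812 + 1/(67 + (0 + ((-17 + 0)/(-4))*(-5))) = -4812 + 1/(67 + (0 - 1/4*(-17)*(-5))) = -4812 + 1/(67 + (0 + (17/4)*(-5))) = -4812 + 1/(67 + (0 - 85/4)) = -4812 + 1/(67 - 85/4) = -4812 + 1/(183/4) = -4812 + 4/183 = -880592/183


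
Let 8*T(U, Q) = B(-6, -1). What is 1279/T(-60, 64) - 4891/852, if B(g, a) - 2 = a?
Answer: 8712773/852 ≈ 10226.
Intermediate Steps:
B(g, a) = 2 + a
T(U, Q) = ⅛ (T(U, Q) = (2 - 1)/8 = (⅛)*1 = ⅛)
1279/T(-60, 64) - 4891/852 = 1279/(⅛) - 4891/852 = 1279*8 - 4891*1/852 = 10232 - 4891/852 = 8712773/852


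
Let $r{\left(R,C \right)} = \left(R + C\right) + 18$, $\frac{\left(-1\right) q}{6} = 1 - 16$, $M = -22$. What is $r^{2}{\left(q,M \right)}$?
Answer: $7396$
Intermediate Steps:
$q = 90$ ($q = - 6 \left(1 - 16\right) = \left(-6\right) \left(-15\right) = 90$)
$r{\left(R,C \right)} = 18 + C + R$ ($r{\left(R,C \right)} = \left(C + R\right) + 18 = 18 + C + R$)
$r^{2}{\left(q,M \right)} = \left(18 - 22 + 90\right)^{2} = 86^{2} = 7396$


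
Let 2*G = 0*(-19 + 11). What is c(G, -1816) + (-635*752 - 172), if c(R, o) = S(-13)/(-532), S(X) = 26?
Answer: -127066085/266 ≈ -4.7769e+5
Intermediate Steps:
G = 0 (G = (0*(-19 + 11))/2 = (0*(-8))/2 = (1/2)*0 = 0)
c(R, o) = -13/266 (c(R, o) = 26/(-532) = 26*(-1/532) = -13/266)
c(G, -1816) + (-635*752 - 172) = -13/266 + (-635*752 - 172) = -13/266 + (-477520 - 172) = -13/266 - 477692 = -127066085/266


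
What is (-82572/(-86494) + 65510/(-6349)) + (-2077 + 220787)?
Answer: 60049771661974/274575203 ≈ 2.1870e+5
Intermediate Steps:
(-82572/(-86494) + 65510/(-6349)) + (-2077 + 220787) = (-82572*(-1/86494) + 65510*(-1/6349)) + 218710 = (41286/43247 - 65510/6349) + 218710 = -2570986156/274575203 + 218710 = 60049771661974/274575203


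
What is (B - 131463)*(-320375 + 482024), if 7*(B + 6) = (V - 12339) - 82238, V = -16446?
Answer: -166709583594/7 ≈ -2.3816e+10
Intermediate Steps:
B = -111065/7 (B = -6 + ((-16446 - 12339) - 82238)/7 = -6 + (-28785 - 82238)/7 = -6 + (⅐)*(-111023) = -6 - 111023/7 = -111065/7 ≈ -15866.)
(B - 131463)*(-320375 + 482024) = (-111065/7 - 131463)*(-320375 + 482024) = -1031306/7*161649 = -166709583594/7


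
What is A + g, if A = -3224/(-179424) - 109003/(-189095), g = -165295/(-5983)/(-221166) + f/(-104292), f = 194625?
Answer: -574374372610056620311/451600021136114214210 ≈ -1.2719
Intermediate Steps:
g = -14308448893855/7666830415332 (g = -165295/(-5983)/(-221166) + 194625/(-104292) = -165295*(-1/5983)*(-1/221166) + 194625*(-1/104292) = (165295/5983)*(-1/221166) - 21625/11588 = -165295/1323236178 - 21625/11588 = -14308448893855/7666830415332 ≈ -1.8663)
A = 2520924569/4241022660 (A = -3224*(-1/179424) - 109003*(-1/189095) = 403/22428 + 109003/189095 = 2520924569/4241022660 ≈ 0.59441)
A + g = 2520924569/4241022660 - 14308448893855/7666830415332 = -574374372610056620311/451600021136114214210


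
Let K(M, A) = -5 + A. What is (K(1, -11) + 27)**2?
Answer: 121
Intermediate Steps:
(K(1, -11) + 27)**2 = ((-5 - 11) + 27)**2 = (-16 + 27)**2 = 11**2 = 121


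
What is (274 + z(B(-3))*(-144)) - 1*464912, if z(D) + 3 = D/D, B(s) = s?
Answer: -464350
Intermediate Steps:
z(D) = -2 (z(D) = -3 + D/D = -3 + 1 = -2)
(274 + z(B(-3))*(-144)) - 1*464912 = (274 - 2*(-144)) - 1*464912 = (274 + 288) - 464912 = 562 - 464912 = -464350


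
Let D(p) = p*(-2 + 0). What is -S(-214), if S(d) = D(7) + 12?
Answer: 2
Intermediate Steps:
D(p) = -2*p (D(p) = p*(-2) = -2*p)
S(d) = -2 (S(d) = -2*7 + 12 = -14 + 12 = -2)
-S(-214) = -1*(-2) = 2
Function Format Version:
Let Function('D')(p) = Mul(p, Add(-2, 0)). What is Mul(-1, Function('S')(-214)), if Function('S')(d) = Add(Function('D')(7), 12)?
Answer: 2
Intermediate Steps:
Function('D')(p) = Mul(-2, p) (Function('D')(p) = Mul(p, -2) = Mul(-2, p))
Function('S')(d) = -2 (Function('S')(d) = Add(Mul(-2, 7), 12) = Add(-14, 12) = -2)
Mul(-1, Function('S')(-214)) = Mul(-1, -2) = 2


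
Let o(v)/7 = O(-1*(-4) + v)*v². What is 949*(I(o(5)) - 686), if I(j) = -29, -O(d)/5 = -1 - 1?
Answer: -678535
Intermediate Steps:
O(d) = 10 (O(d) = -5*(-1 - 1) = -5*(-2) = 10)
o(v) = 70*v² (o(v) = 7*(10*v²) = 70*v²)
949*(I(o(5)) - 686) = 949*(-29 - 686) = 949*(-715) = -678535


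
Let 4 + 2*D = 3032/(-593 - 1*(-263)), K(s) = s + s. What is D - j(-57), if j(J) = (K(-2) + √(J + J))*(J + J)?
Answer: -76328/165 + 114*I*√114 ≈ -462.59 + 1217.2*I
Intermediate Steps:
K(s) = 2*s
j(J) = 2*J*(-4 + √2*√J) (j(J) = (2*(-2) + √(J + J))*(J + J) = (-4 + √(2*J))*(2*J) = (-4 + √2*√J)*(2*J) = 2*J*(-4 + √2*√J))
D = -1088/165 (D = -2 + (3032/(-593 - 1*(-263)))/2 = -2 + (3032/(-593 + 263))/2 = -2 + (3032/(-330))/2 = -2 + (3032*(-1/330))/2 = -2 + (½)*(-1516/165) = -2 - 758/165 = -1088/165 ≈ -6.5939)
D - j(-57) = -1088/165 - (-8*(-57) + 2*√2*(-57)^(3/2)) = -1088/165 - (456 + 2*√2*(-57*I*√57)) = -1088/165 - (456 - 114*I*√114) = -1088/165 + (-456 + 114*I*√114) = -76328/165 + 114*I*√114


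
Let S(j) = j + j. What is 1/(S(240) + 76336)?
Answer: 1/76816 ≈ 1.3018e-5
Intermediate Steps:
S(j) = 2*j
1/(S(240) + 76336) = 1/(2*240 + 76336) = 1/(480 + 76336) = 1/76816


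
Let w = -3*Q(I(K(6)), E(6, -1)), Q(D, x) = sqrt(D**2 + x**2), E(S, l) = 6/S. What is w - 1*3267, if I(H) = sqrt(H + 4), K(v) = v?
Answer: -3267 - 3*sqrt(11) ≈ -3276.9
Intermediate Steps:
I(H) = sqrt(4 + H)
w = -3*sqrt(11) (w = -3*sqrt((sqrt(4 + 6))**2 + (6/6)**2) = -3*sqrt((sqrt(10))**2 + (6*(1/6))**2) = -3*sqrt(10 + 1**2) = -3*sqrt(10 + 1) = -3*sqrt(11) ≈ -9.9499)
w - 1*3267 = -3*sqrt(11) - 1*3267 = -3*sqrt(11) - 3267 = -3267 - 3*sqrt(11)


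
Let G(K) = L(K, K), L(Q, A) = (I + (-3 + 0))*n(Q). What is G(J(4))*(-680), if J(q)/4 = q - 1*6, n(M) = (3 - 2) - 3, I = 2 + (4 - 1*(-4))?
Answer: 9520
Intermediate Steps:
I = 10 (I = 2 + (4 + 4) = 2 + 8 = 10)
n(M) = -2 (n(M) = 1 - 3 = -2)
L(Q, A) = -14 (L(Q, A) = (10 + (-3 + 0))*(-2) = (10 - 3)*(-2) = 7*(-2) = -14)
J(q) = -24 + 4*q (J(q) = 4*(q - 1*6) = 4*(q - 6) = 4*(-6 + q) = -24 + 4*q)
G(K) = -14
G(J(4))*(-680) = -14*(-680) = 9520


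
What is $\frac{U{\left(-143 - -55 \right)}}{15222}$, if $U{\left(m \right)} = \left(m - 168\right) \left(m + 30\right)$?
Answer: $\frac{7424}{7611} \approx 0.97543$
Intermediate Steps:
$U{\left(m \right)} = \left(-168 + m\right) \left(30 + m\right)$
$\frac{U{\left(-143 - -55 \right)}}{15222} = \frac{-5040 + \left(-143 - -55\right)^{2} - 138 \left(-143 - -55\right)}{15222} = \left(-5040 + \left(-143 + 55\right)^{2} - 138 \left(-143 + 55\right)\right) \frac{1}{15222} = \left(-5040 + \left(-88\right)^{2} - -12144\right) \frac{1}{15222} = \left(-5040 + 7744 + 12144\right) \frac{1}{15222} = 14848 \cdot \frac{1}{15222} = \frac{7424}{7611}$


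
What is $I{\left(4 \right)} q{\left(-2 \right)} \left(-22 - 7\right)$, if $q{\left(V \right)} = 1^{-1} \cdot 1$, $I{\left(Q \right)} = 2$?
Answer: $-58$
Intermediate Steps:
$q{\left(V \right)} = 1$ ($q{\left(V \right)} = 1 \cdot 1 = 1$)
$I{\left(4 \right)} q{\left(-2 \right)} \left(-22 - 7\right) = 2 \cdot 1 \left(-22 - 7\right) = 2 \left(-22 - 7\right) = 2 \left(-29\right) = -58$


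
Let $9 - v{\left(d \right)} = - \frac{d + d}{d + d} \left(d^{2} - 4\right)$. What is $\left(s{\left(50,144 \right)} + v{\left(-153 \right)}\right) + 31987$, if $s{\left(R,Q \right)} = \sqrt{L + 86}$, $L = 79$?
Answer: $55401 + \sqrt{165} \approx 55414.0$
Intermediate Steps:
$s{\left(R,Q \right)} = \sqrt{165}$ ($s{\left(R,Q \right)} = \sqrt{79 + 86} = \sqrt{165}$)
$v{\left(d \right)} = 5 + d^{2}$ ($v{\left(d \right)} = 9 - - \frac{d + d}{d + d} \left(d^{2} - 4\right) = 9 - - \frac{2 d}{2 d} \left(-4 + d^{2}\right) = 9 - - 2 d \frac{1}{2 d} \left(-4 + d^{2}\right) = 9 - \left(-1\right) 1 \left(-4 + d^{2}\right) = 9 - - (-4 + d^{2}) = 9 - \left(4 - d^{2}\right) = 9 + \left(-4 + d^{2}\right) = 5 + d^{2}$)
$\left(s{\left(50,144 \right)} + v{\left(-153 \right)}\right) + 31987 = \left(\sqrt{165} + \left(5 + \left(-153\right)^{2}\right)\right) + 31987 = \left(\sqrt{165} + \left(5 + 23409\right)\right) + 31987 = \left(\sqrt{165} + 23414\right) + 31987 = \left(23414 + \sqrt{165}\right) + 31987 = 55401 + \sqrt{165}$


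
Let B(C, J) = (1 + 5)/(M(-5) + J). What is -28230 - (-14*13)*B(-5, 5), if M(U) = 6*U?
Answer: -706842/25 ≈ -28274.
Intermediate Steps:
B(C, J) = 6/(-30 + J) (B(C, J) = (1 + 5)/(6*(-5) + J) = 6/(-30 + J))
-28230 - (-14*13)*B(-5, 5) = -28230 - (-14*13)*6/(-30 + 5) = -28230 - (-182)*6/(-25) = -28230 - (-182)*6*(-1/25) = -28230 - (-182)*(-6)/25 = -28230 - 1*1092/25 = -28230 - 1092/25 = -706842/25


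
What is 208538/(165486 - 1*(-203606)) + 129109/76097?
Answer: 31761107607/14043396962 ≈ 2.2616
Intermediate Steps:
208538/(165486 - 1*(-203606)) + 129109/76097 = 208538/(165486 + 203606) + 129109*(1/76097) = 208538/369092 + 129109/76097 = 208538*(1/369092) + 129109/76097 = 104269/184546 + 129109/76097 = 31761107607/14043396962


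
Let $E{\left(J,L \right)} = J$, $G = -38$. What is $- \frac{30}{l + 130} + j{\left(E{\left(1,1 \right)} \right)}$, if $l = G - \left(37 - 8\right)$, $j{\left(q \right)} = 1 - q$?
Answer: $- \frac{10}{21} \approx -0.47619$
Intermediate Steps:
$l = -67$ ($l = -38 - \left(37 - 8\right) = -38 - 29 = -67$)
$- \frac{30}{l + 130} + j{\left(E{\left(1,1 \right)} \right)} = - \frac{30}{-67 + 130} + \left(1 - 1\right) = - \frac{30}{63} + \left(1 - 1\right) = \left(-30\right) \frac{1}{63} + 0 = - \frac{10}{21} + 0 = - \frac{10}{21}$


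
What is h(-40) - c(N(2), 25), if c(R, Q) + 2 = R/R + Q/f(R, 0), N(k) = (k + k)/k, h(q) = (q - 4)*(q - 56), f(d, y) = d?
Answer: 8425/2 ≈ 4212.5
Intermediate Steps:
h(q) = (-56 + q)*(-4 + q) (h(q) = (-4 + q)*(-56 + q) = (-56 + q)*(-4 + q))
N(k) = 2 (N(k) = (2*k)/k = 2)
c(R, Q) = -1 + Q/R (c(R, Q) = -2 + (R/R + Q/R) = -2 + (1 + Q/R) = -1 + Q/R)
h(-40) - c(N(2), 25) = (224 + (-40)² - 60*(-40)) - (25 - 1*2)/2 = (224 + 1600 + 2400) - (25 - 2)/2 = 4224 - 23/2 = 8425/2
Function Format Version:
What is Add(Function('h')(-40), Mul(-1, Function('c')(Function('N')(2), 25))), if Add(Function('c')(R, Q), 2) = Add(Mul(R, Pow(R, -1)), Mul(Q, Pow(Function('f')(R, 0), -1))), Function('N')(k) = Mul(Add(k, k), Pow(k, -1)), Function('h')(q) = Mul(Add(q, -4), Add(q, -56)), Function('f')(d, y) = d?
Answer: Rational(8425, 2) ≈ 4212.5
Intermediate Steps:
Function('h')(q) = Mul(Add(-56, q), Add(-4, q)) (Function('h')(q) = Mul(Add(-4, q), Add(-56, q)) = Mul(Add(-56, q), Add(-4, q)))
Function('N')(k) = 2 (Function('N')(k) = Mul(Mul(2, k), Pow(k, -1)) = 2)
Function('c')(R, Q) = Add(-1, Mul(Q, Pow(R, -1))) (Function('c')(R, Q) = Add(-2, Add(Mul(R, Pow(R, -1)), Mul(Q, Pow(R, -1)))) = Add(-2, Add(1, Mul(Q, Pow(R, -1)))) = Add(-1, Mul(Q, Pow(R, -1))))
Add(Function('h')(-40), Mul(-1, Function('c')(Function('N')(2), 25))) = Add(Add(224, Pow(-40, 2), Mul(-60, -40)), Mul(-1, Mul(Pow(2, -1), Add(25, Mul(-1, 2))))) = Add(Add(224, 1600, 2400), Mul(-1, Mul(Rational(1, 2), Add(25, -2)))) = Add(4224, Mul(-1, Mul(Rational(1, 2), 23))) = Add(4224, Mul(-1, Rational(23, 2))) = Add(4224, Rational(-23, 2)) = Rational(8425, 2)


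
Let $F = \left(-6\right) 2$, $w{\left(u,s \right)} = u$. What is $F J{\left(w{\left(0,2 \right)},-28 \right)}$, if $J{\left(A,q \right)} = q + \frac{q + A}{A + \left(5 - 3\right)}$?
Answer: $504$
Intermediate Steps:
$J{\left(A,q \right)} = q + \frac{A + q}{2 + A}$ ($J{\left(A,q \right)} = q + \frac{A + q}{A + 2} = q + \frac{A + q}{2 + A}$)
$F = -12$
$F J{\left(w{\left(0,2 \right)},-28 \right)} = - 12 \frac{0 + 3 \left(-28\right) + 0 \left(-28\right)}{2 + 0} = - 12 \frac{0 - 84 + 0}{2} = - 12 \cdot \frac{1}{2} \left(-84\right) = \left(-12\right) \left(-42\right) = 504$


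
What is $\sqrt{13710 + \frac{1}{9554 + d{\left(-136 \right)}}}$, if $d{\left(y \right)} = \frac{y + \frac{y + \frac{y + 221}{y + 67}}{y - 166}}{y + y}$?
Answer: $\frac{\sqrt{139125029188690546010142}}{3185546179} \approx 117.09$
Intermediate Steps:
$d{\left(y \right)} = \frac{y + \frac{y + \frac{221 + y}{67 + y}}{-166 + y}}{2 y}$
$\sqrt{13710 + \frac{1}{9554 + d{\left(-136 \right)}}} = \sqrt{13710 + \frac{1}{9554 + \frac{-221 - \left(-136\right)^{3} + 98 \left(-136\right)^{2} + 11054 \left(-136\right)}{2 \left(-136\right) \left(11122 - \left(-136\right)^{2} + 99 \left(-136\right)\right)}}} = \sqrt{13710 + \frac{1}{9554 + \frac{1}{2} \left(- \frac{1}{136}\right) \frac{1}{11122 - 18496 - 13464} \left(-221 - -2515456 + 98 \cdot 18496 - 1503344\right)}} = \sqrt{13710 + \frac{1}{9554 + \frac{1}{2} \left(- \frac{1}{136}\right) \frac{1}{11122 - 18496 - 13464} \left(-221 + 2515456 + 1812608 - 1503344\right)}} = \sqrt{13710 + \frac{1}{9554 + \frac{1}{2} \left(- \frac{1}{136}\right) \frac{1}{-20838} \cdot 2824499}} = \sqrt{13710 + \frac{1}{9554 + \frac{1}{2} \left(- \frac{1}{136}\right) \left(- \frac{1}{20838}\right) 2824499}} = \sqrt{13710 + \frac{1}{9554 + \frac{166147}{333408}}} = \sqrt{13710 + \frac{1}{\frac{3185546179}{333408}}} = \sqrt{13710 + \frac{333408}{3185546179}} = \sqrt{\frac{43673838447498}{3185546179}} = \frac{\sqrt{139125029188690546010142}}{3185546179}$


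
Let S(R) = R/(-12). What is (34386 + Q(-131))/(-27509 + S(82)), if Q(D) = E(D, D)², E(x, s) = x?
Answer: -309282/165095 ≈ -1.8734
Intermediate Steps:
S(R) = -R/12 (S(R) = R*(-1/12) = -R/12)
Q(D) = D²
(34386 + Q(-131))/(-27509 + S(82)) = (34386 + (-131)²)/(-27509 - 1/12*82) = (34386 + 17161)/(-27509 - 41/6) = 51547/(-165095/6) = 51547*(-6/165095) = -309282/165095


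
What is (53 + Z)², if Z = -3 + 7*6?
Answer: 8464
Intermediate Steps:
Z = 39 (Z = -3 + 42 = 39)
(53 + Z)² = (53 + 39)² = 92² = 8464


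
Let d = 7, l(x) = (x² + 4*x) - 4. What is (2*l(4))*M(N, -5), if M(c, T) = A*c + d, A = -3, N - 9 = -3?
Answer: -616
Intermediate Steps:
N = 6 (N = 9 - 3 = 6)
l(x) = -4 + x² + 4*x
M(c, T) = 7 - 3*c (M(c, T) = -3*c + 7 = 7 - 3*c)
(2*l(4))*M(N, -5) = (2*(-4 + 4² + 4*4))*(7 - 3*6) = (2*(-4 + 16 + 16))*(7 - 18) = (2*28)*(-11) = 56*(-11) = -616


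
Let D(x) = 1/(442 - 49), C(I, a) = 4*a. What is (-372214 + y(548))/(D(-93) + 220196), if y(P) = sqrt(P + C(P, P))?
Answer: -146280102/86537029 + 786*sqrt(685)/86537029 ≈ -1.6901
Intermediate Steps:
y(P) = sqrt(5)*sqrt(P) (y(P) = sqrt(P + 4*P) = sqrt(5*P) = sqrt(5)*sqrt(P))
D(x) = 1/393
(-372214 + y(548))/(D(-93) + 220196) = (-372214 + sqrt(5)*sqrt(548))/(1/393 + 220196) = (-372214 + sqrt(5)*(2*sqrt(137)))/(86537029/393) = (-372214 + 2*sqrt(685))*(393/86537029) = -146280102/86537029 + 786*sqrt(685)/86537029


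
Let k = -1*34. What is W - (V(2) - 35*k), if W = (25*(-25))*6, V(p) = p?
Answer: -4942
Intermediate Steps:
k = -34
W = -3750 (W = -625*6 = -3750)
W - (V(2) - 35*k) = -3750 - (2 - 35*(-34)) = -3750 - (2 + 1190) = -3750 - 1*1192 = -3750 - 1192 = -4942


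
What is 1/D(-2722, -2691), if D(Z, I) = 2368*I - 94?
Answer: -1/6372382 ≈ -1.5693e-7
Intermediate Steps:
D(Z, I) = -94 + 2368*I
1/D(-2722, -2691) = 1/(-94 + 2368*(-2691)) = 1/(-94 - 6372288) = 1/(-6372382) = -1/6372382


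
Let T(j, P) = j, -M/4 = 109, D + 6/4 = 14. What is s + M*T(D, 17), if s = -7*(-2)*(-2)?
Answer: -5478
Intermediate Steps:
D = 25/2 (D = -3/2 + 14 = 25/2 ≈ 12.500)
M = -436 (M = -4*109 = -436)
s = -28 (s = 14*(-2) = -28)
s + M*T(D, 17) = -28 - 436*25/2 = -28 - 5450 = -5478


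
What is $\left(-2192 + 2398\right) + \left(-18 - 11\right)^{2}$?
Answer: $1047$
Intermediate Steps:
$\left(-2192 + 2398\right) + \left(-18 - 11\right)^{2} = 206 + \left(-29\right)^{2} = 206 + 841 = 1047$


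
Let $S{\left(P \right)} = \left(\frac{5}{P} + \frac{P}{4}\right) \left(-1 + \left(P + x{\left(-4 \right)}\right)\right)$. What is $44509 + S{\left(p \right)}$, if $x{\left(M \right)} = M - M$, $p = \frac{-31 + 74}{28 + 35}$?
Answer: $\frac{7595811358}{170667} \approx 44507.0$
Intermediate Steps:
$p = \frac{43}{63} \approx 0.68254$
$x{\left(M \right)} = 0$
$S{\left(P \right)} = \left(-1 + P\right) \left(\frac{5}{P} + \frac{P}{4}\right)$ ($S{\left(P \right)} = \left(\frac{5}{P} + \frac{P}{4}\right) \left(-1 + \left(P + 0\right)\right) = \left(\frac{5}{P} + P \frac{1}{4}\right) \left(-1 + P\right) = \left(\frac{5}{P} + \frac{P}{4}\right) \left(-1 + P\right) = \left(-1 + P\right) \left(\frac{5}{P} + \frac{P}{4}\right)$)
$44509 + S{\left(p \right)} = 44509 + \frac{-20 + \frac{43 \left(20 + \left(\frac{43}{63}\right)^{2} - \frac{43}{63}\right)}{63}}{4 \cdot \frac{43}{63}} = 44509 + \frac{1}{4} \cdot \frac{63}{43} \left(-20 + \frac{43 \left(20 + \frac{1849}{3969} - \frac{43}{63}\right)}{63}\right) = 44509 + \frac{1}{4} \cdot \frac{63}{43} \left(-20 + \frac{43}{63} \cdot \frac{78520}{3969}\right) = 44509 + \frac{1}{4} \cdot \frac{63}{43} \left(-20 + \frac{3376360}{250047}\right) = 44509 + \frac{1}{4} \cdot \frac{63}{43} \left(- \frac{1624580}{250047}\right) = 44509 - \frac{406145}{170667} = \frac{7595811358}{170667}$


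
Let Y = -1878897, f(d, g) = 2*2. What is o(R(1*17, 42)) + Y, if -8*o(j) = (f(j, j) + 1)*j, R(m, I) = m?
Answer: -15031261/8 ≈ -1.8789e+6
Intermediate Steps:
f(d, g) = 4
o(j) = -5*j/8 (o(j) = -(4 + 1)*j/8 = -5*j/8)
o(R(1*17, 42)) + Y = -5*17/8 - 1878897 = -5/8*17 - 1878897 = -85/8 - 1878897 = -15031261/8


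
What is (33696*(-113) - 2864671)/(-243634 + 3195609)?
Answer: -6672319/2951975 ≈ -2.2603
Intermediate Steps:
(33696*(-113) - 2864671)/(-243634 + 3195609) = (-3807648 - 2864671)/2951975 = -6672319*1/2951975 = -6672319/2951975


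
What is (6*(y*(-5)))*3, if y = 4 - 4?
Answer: 0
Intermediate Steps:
y = 0
(6*(y*(-5)))*3 = (6*(0*(-5)))*3 = (6*0)*3 = 0*3 = 0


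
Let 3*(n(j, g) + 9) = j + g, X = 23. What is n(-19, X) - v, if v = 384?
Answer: -1175/3 ≈ -391.67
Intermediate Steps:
n(j, g) = -9 + g/3 + j/3 (n(j, g) = -9 + (j + g)/3 = -9 + (g + j)/3 = -9 + (g/3 + j/3) = -9 + g/3 + j/3)
n(-19, X) - v = (-9 + (1/3)*23 + (1/3)*(-19)) - 1*384 = (-9 + 23/3 - 19/3) - 384 = -23/3 - 384 = -1175/3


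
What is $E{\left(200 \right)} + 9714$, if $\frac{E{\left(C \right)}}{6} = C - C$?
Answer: $9714$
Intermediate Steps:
$E{\left(C \right)} = 0$ ($E{\left(C \right)} = 6 \left(C - C\right) = 6 \cdot 0 = 0$)
$E{\left(200 \right)} + 9714 = 0 + 9714 = 9714$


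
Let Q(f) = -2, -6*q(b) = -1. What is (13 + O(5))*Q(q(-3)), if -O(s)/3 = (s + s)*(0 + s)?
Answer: 274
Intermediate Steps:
O(s) = -6*s**2 (O(s) = -3*(s + s)*(0 + s) = -3*2*s*s = -6*s**2)
q(b) = 1/6 (q(b) = -1/6*(-1) = 1/6)
(13 + O(5))*Q(q(-3)) = (13 - 6*5**2)*(-2) = (13 - 6*25)*(-2) = (13 - 150)*(-2) = -137*(-2) = 274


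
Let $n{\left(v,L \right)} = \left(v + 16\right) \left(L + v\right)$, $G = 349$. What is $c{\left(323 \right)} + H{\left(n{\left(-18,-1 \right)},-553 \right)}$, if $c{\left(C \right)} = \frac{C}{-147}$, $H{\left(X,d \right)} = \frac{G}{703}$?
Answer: $- \frac{175766}{103341} \approx -1.7008$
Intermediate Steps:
$n{\left(v,L \right)} = \left(16 + v\right) \left(L + v\right)$
$H{\left(X,d \right)} = \frac{349}{703}$
$c{\left(C \right)} = - \frac{C}{147}$ ($c{\left(C \right)} = C \left(- \frac{1}{147}\right) = - \frac{C}{147}$)
$c{\left(323 \right)} + H{\left(n{\left(-18,-1 \right)},-553 \right)} = \left(- \frac{1}{147}\right) 323 + \frac{349}{703} = - \frac{323}{147} + \frac{349}{703} = - \frac{175766}{103341}$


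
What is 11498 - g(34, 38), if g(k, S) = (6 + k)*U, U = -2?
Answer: 11578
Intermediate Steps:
g(k, S) = -12 - 2*k (g(k, S) = (6 + k)*(-2) = -12 - 2*k)
11498 - g(34, 38) = 11498 - (-12 - 2*34) = 11498 - (-12 - 68) = 11498 - 1*(-80) = 11498 + 80 = 11578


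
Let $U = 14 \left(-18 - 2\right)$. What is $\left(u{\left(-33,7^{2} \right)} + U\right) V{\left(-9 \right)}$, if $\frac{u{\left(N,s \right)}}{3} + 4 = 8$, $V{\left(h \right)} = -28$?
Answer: $7504$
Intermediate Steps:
$u{\left(N,s \right)} = 12$ ($u{\left(N,s \right)} = -12 + 3 \cdot 8 = -12 + 24 = 12$)
$U = -280$ ($U = 14 \left(-20\right) = -280$)
$\left(u{\left(-33,7^{2} \right)} + U\right) V{\left(-9 \right)} = \left(12 - 280\right) \left(-28\right) = \left(-268\right) \left(-28\right) = 7504$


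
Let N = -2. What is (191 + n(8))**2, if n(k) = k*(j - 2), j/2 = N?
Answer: 20449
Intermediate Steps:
j = -4 (j = 2*(-2) = -4)
n(k) = -6*k (n(k) = k*(-4 - 2) = k*(-6) = -6*k)
(191 + n(8))**2 = (191 - 6*8)**2 = (191 - 48)**2 = 143**2 = 20449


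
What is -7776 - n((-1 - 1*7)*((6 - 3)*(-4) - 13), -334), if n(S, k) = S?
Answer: -7976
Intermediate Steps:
-7776 - n((-1 - 1*7)*((6 - 3)*(-4) - 13), -334) = -7776 - (-1 - 1*7)*((6 - 3)*(-4) - 13) = -7776 - (-1 - 7)*(3*(-4) - 13) = -7776 - (-8)*(-12 - 13) = -7776 - (-8)*(-25) = -7776 - 1*200 = -7776 - 200 = -7976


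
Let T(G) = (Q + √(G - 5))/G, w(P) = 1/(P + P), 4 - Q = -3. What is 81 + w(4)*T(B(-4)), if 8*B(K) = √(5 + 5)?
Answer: 81 + √10*(7/10 + √(-80 + 2*√10)/40) ≈ 83.214 + 0.67858*I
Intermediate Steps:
Q = 7 (Q = 4 - 1*(-3) = 4 + 3 = 7)
w(P) = 1/(2*P)
B(K) = √10/8 (B(K) = √(5 + 5)/8 = √10/8)
T(G) = (7 + √(-5 + G))/G (T(G) = (7 + √(G - 5))/G = (7 + √(-5 + G))/G)
81 + w(4)*T(B(-4)) = 81 + ((½)/4)*((7 + √(-5 + √10/8))/((√10/8))) = 81 + ((½)*(¼))*((4*√10/5)*(7 + √(-5 + √10/8))) = 81 + (4*√10*(7 + √(-5 + √10/8))/5)/8 = 81 + √10*(7 + √(-5 + √10/8))/10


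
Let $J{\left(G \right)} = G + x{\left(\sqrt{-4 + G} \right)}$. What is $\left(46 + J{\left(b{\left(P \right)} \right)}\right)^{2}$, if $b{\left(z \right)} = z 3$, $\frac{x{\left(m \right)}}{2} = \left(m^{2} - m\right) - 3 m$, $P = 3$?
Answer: $4545 - 1040 \sqrt{5} \approx 2219.5$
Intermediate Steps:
$x{\left(m \right)} = - 8 m + 2 m^{2}$ ($x{\left(m \right)} = 2 \left(\left(m^{2} - m\right) - 3 m\right) = 2 \left(m^{2} - 4 m\right) = - 8 m + 2 m^{2}$)
$b{\left(z \right)} = 3 z$
$J{\left(G \right)} = G + 2 \sqrt{-4 + G} \left(-4 + \sqrt{-4 + G}\right)$
$\left(46 + J{\left(b{\left(P \right)} \right)}\right)^{2} = \left(46 - \left(8 + 8 \sqrt{-4 + 3 \cdot 3} - 9 \cdot 3\right)\right)^{2} = \left(46 - \left(-19 + 8 \sqrt{-4 + 9}\right)\right)^{2} = \left(46 - \left(-19 + 8 \sqrt{5}\right)\right)^{2} = \left(46 + \left(19 - 8 \sqrt{5}\right)\right)^{2} = \left(65 - 8 \sqrt{5}\right)^{2}$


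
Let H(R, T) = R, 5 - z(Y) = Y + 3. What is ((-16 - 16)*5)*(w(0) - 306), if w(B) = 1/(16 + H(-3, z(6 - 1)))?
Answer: 636320/13 ≈ 48948.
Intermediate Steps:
z(Y) = 2 - Y (z(Y) = 5 - (Y + 3) = 5 - (3 + Y) = 5 + (-3 - Y) = 2 - Y)
w(B) = 1/13 (w(B) = 1/(16 - 3) = 1/13)
((-16 - 16)*5)*(w(0) - 306) = ((-16 - 16)*5)*(1/13 - 306) = -32*5*(-3977/13) = -160*(-3977/13) = 636320/13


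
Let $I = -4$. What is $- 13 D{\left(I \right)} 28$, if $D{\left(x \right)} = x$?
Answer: $1456$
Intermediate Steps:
$- 13 D{\left(I \right)} 28 = \left(-13\right) \left(-4\right) 28 = 52 \cdot 28 = 1456$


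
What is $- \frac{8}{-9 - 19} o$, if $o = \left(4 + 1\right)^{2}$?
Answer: $\frac{50}{7} \approx 7.1429$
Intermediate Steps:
$o = 25$ ($o = 5^{2} = 25$)
$- \frac{8}{-9 - 19} o = - \frac{8}{-9 - 19} \cdot 25 = - \frac{8}{-28} \cdot 25 = \left(-8\right) \left(- \frac{1}{28}\right) 25 = \frac{2}{7} \cdot 25 = \frac{50}{7}$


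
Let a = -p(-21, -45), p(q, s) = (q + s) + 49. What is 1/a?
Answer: 1/17 ≈ 0.058824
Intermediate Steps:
p(q, s) = 49 + q + s
a = 17 (a = -(49 - 21 - 45) = -1*(-17) = 17)
1/a = 1/17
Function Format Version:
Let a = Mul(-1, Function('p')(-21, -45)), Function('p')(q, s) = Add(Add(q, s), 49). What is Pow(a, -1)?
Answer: Rational(1, 17) ≈ 0.058824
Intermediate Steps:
Function('p')(q, s) = Add(49, q, s)
a = 17 (a = Mul(-1, Add(49, -21, -45)) = Mul(-1, -17) = 17)
Pow(a, -1) = Pow(17, -1) = Rational(1, 17)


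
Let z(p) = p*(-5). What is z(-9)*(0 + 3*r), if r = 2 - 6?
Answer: -540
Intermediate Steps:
r = -4
z(p) = -5*p
z(-9)*(0 + 3*r) = (-5*(-9))*(0 + 3*(-4)) = 45*(0 - 12) = 45*(-12) = -540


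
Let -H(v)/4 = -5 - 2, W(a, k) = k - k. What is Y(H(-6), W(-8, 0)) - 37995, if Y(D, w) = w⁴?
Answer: -37995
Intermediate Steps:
W(a, k) = 0
H(v) = 28 (H(v) = -4*(-5 - 2) = -4*(-7) = 28)
Y(H(-6), W(-8, 0)) - 37995 = 0⁴ - 37995 = 0 - 37995 = -37995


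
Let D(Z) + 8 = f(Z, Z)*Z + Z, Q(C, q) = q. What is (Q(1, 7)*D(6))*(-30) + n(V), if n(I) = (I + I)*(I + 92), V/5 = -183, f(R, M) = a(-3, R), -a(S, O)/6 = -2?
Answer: 1491390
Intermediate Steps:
a(S, O) = 12 (a(S, O) = -6*(-2) = 12)
f(R, M) = 12
V = -915 (V = 5*(-183) = -915)
n(I) = 2*I*(92 + I) (n(I) = (2*I)*(92 + I) = 2*I*(92 + I))
D(Z) = -8 + 13*Z (D(Z) = -8 + (12*Z + Z) = -8 + 13*Z)
(Q(1, 7)*D(6))*(-30) + n(V) = (7*(-8 + 13*6))*(-30) + 2*(-915)*(92 - 915) = (7*(-8 + 78))*(-30) + 2*(-915)*(-823) = (7*70)*(-30) + 1506090 = 490*(-30) + 1506090 = -14700 + 1506090 = 1491390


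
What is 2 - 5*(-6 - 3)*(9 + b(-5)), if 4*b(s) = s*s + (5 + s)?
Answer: 2753/4 ≈ 688.25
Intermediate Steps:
b(s) = 5/4 + s/4 + s**2/4 (b(s) = (s*s + (5 + s))/4 = (s**2 + (5 + s))/4 = (5 + s + s**2)/4 = 5/4 + s/4 + s**2/4)
2 - 5*(-6 - 3)*(9 + b(-5)) = 2 - 5*(-6 - 3)*(9 + (5/4 + (1/4)*(-5) + (1/4)*(-5)**2)) = 2 - (-45)*(9 + (5/4 - 5/4 + (1/4)*25)) = 2 - (-45)*(9 + (5/4 - 5/4 + 25/4)) = 2 - (-45)*(9 + 25/4) = 2 - (-45)*61/4 = 2 - 5*(-549/4) = 2 + 2745/4 = 2753/4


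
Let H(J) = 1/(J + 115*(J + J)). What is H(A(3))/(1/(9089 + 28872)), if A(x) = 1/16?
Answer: 7888/3 ≈ 2629.3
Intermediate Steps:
A(x) = 1/16
H(J) = 1/(231*J) (H(J) = 1/(J + 115*(2*J)) = 1/(J + 230*J) = 1/(231*J))
H(A(3))/(1/(9089 + 28872)) = (1/(231*(1/16)))/(1/(9089 + 28872)) = ((1/231)*16)/(1/37961) = 16/(231*(1/37961)) = (16/231)*37961 = 7888/3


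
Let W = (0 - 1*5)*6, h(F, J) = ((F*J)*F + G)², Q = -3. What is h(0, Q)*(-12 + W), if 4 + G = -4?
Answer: -2688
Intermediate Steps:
G = -8 (G = -4 - 4 = -8)
h(F, J) = (-8 + J*F²)² (h(F, J) = ((F*J)*F - 8)² = (J*F² - 8)² = (-8 + J*F²)²)
W = -30 (W = (0 - 5)*6 = -5*6 = -30)
h(0, Q)*(-12 + W) = (-8 - 3*0²)²*(-12 - 30) = (-8 - 3*0)²*(-42) = (-8 + 0)²*(-42) = (-8)²*(-42) = 64*(-42) = -2688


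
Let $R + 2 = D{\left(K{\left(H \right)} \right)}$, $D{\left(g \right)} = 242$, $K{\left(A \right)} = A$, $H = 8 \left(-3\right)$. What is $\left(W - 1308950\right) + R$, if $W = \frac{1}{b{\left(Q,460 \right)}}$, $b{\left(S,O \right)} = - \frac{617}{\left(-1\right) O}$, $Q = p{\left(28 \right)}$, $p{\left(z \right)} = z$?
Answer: $- \frac{807473610}{617} \approx -1.3087 \cdot 10^{6}$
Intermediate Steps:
$Q = 28$
$b{\left(S,O \right)} = \frac{617}{O}$ ($b{\left(S,O \right)} = - 617 \left(- \frac{1}{O}\right) = \frac{617}{O}$)
$W = \frac{460}{617}$ ($W = \frac{1}{617 \cdot \frac{1}{460}} = \frac{1}{\frac{617}{460}} = \frac{460}{617} \approx 0.74554$)
$H = -24$
$R = 240$ ($R = -2 + 242 = 240$)
$\left(W - 1308950\right) + R = \left(\frac{460}{617} - 1308950\right) + 240 = - \frac{807621690}{617} + 240 = - \frac{807473610}{617}$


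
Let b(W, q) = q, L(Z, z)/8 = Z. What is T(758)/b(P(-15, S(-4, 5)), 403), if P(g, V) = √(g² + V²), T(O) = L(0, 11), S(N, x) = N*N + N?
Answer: 0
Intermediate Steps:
L(Z, z) = 8*Z
S(N, x) = N + N² (S(N, x) = N² + N = N + N²)
T(O) = 0 (T(O) = 8*0 = 0)
P(g, V) = √(V² + g²)
T(758)/b(P(-15, S(-4, 5)), 403) = 0/403 = 0*(1/403) = 0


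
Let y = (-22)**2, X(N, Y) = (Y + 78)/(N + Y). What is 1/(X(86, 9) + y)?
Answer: 95/46067 ≈ 0.0020622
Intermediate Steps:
X(N, Y) = (78 + Y)/(N + Y)
y = 484
1/(X(86, 9) + y) = 1/((78 + 9)/(86 + 9) + 484) = 1/(87/95 + 484) = 1/(46067/95) = 95/46067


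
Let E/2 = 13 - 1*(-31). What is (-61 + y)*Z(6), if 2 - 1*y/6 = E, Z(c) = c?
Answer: -3462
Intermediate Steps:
E = 88 (E = 2*(13 - 1*(-31)) = 2*(13 + 31) = 2*44 = 88)
y = -516 (y = 12 - 6*88 = 12 - 528 = -516)
(-61 + y)*Z(6) = (-61 - 516)*6 = -577*6 = -3462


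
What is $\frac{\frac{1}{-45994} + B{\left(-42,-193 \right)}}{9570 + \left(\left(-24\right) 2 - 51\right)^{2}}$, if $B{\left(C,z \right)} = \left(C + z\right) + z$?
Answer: $- \frac{6561811}{296983258} \approx -0.022095$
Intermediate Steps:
$B{\left(C,z \right)} = C + 2 z$
$\frac{\frac{1}{-45994} + B{\left(-42,-193 \right)}}{9570 + \left(\left(-24\right) 2 - 51\right)^{2}} = \frac{\frac{1}{-45994} + \left(-42 + 2 \left(-193\right)\right)}{9570 + \left(\left(-24\right) 2 - 51\right)^{2}} = \frac{- \frac{1}{45994} - 428}{9570 + \left(-48 - 51\right)^{2}} = \frac{- \frac{1}{45994} - 428}{9570 + \left(-99\right)^{2}} = - \frac{19685433}{45994 \left(9570 + 9801\right)} = - \frac{19685433}{45994 \cdot 19371} = \left(- \frac{19685433}{45994}\right) \frac{1}{19371} = - \frac{6561811}{296983258}$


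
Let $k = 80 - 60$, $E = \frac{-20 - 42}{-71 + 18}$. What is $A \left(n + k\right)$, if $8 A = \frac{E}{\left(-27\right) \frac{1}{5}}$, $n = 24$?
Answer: $- \frac{1705}{1431} \approx -1.1915$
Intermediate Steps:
$E = \frac{62}{53}$ ($E = - \frac{62}{-53} = \left(-62\right) \left(- \frac{1}{53}\right) = \frac{62}{53} \approx 1.1698$)
$A = - \frac{155}{5724}$ ($A = \frac{\frac{62}{53} \frac{1}{\left(-27\right) \frac{1}{5}}}{8} = \frac{\frac{62}{53} \frac{1}{- \frac{27}{5}}}{8} = \frac{\frac{62}{53} \left(- \frac{5}{27}\right)}{8} = \frac{1}{8} \left(- \frac{310}{1431}\right) = - \frac{155}{5724} \approx -0.027079$)
$k = 20$ ($k = 80 - 60 = 20$)
$A \left(n + k\right) = - \frac{155 \left(24 + 20\right)}{5724} = \left(- \frac{155}{5724}\right) 44 = - \frac{1705}{1431}$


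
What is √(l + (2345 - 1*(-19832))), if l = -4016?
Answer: √18161 ≈ 134.76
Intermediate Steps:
√(l + (2345 - 1*(-19832))) = √(-4016 + (2345 - 1*(-19832))) = √(-4016 + (2345 + 19832)) = √(-4016 + 22177) = √18161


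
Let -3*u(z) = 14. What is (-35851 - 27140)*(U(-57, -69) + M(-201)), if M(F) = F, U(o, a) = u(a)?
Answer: 12955149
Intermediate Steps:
u(z) = -14/3 (u(z) = -⅓*14 = -14/3)
U(o, a) = -14/3
(-35851 - 27140)*(U(-57, -69) + M(-201)) = (-35851 - 27140)*(-14/3 - 201) = -62991*(-617/3) = 12955149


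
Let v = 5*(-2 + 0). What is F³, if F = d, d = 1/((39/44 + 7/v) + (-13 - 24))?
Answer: -10648000/531244194299 ≈ -2.0044e-5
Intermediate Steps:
v = -10 (v = 5*(-2) = -10)
d = -220/8099 (d = 1/((39/44 + 7/(-10)) + (-13 - 24)) = 1/((39*(1/44) + 7*(-⅒)) - 37) = 1/((39/44 - 7/10) - 37) = 1/(41/220 - 37) = 1/(-8099/220) = -220/8099 ≈ -0.027164)
F = -220/8099 ≈ -0.027164
F³ = (-220/8099)³ = -10648000/531244194299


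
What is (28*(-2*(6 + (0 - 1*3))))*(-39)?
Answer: 6552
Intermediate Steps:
(28*(-2*(6 + (0 - 1*3))))*(-39) = (28*(-2*(6 + (0 - 3))))*(-39) = (28*(-2*(6 - 3)))*(-39) = (28*(-2*3))*(-39) = (28*(-6))*(-39) = -168*(-39) = 6552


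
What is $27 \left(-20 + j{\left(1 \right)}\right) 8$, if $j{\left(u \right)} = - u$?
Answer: $-4536$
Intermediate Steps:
$27 \left(-20 + j{\left(1 \right)}\right) 8 = 27 \left(-20 - 1\right) 8 = 27 \left(-21\right) 8 = \left(-567\right) 8 = -4536$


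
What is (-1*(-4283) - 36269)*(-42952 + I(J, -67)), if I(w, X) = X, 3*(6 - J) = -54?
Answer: 1376005734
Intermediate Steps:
J = 24 (J = 6 - ⅓*(-54) = 6 + 18 = 24)
(-1*(-4283) - 36269)*(-42952 + I(J, -67)) = (-1*(-4283) - 36269)*(-42952 - 67) = (4283 - 36269)*(-43019) = -31986*(-43019) = 1376005734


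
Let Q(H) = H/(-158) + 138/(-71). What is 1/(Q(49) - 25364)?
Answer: -11218/284558635 ≈ -3.9422e-5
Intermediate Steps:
Q(H) = -138/71 - H/158 (Q(H) = H*(-1/158) + 138*(-1/71) = -H/158 - 138/71 = -138/71 - H/158)
1/(Q(49) - 25364) = 1/((-138/71 - 1/158*49) - 25364) = 1/((-138/71 - 49/158) - 25364) = 1/(-25283/11218 - 25364) = 1/(-284558635/11218) = -11218/284558635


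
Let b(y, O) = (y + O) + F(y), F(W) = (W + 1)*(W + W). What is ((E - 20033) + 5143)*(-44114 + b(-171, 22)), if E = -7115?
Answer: -305363385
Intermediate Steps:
F(W) = 2*W*(1 + W) (F(W) = (1 + W)*(2*W) = 2*W*(1 + W))
b(y, O) = O + y + 2*y*(1 + y) (b(y, O) = (y + O) + 2*y*(1 + y) = (O + y) + 2*y*(1 + y) = O + y + 2*y*(1 + y))
((E - 20033) + 5143)*(-44114 + b(-171, 22)) = ((-7115 - 20033) + 5143)*(-44114 + (22 - 171 + 2*(-171)*(1 - 171))) = (-27148 + 5143)*(-44114 + (22 - 171 + 2*(-171)*(-170))) = -22005*(-44114 + (22 - 171 + 58140)) = -22005*(-44114 + 57991) = -22005*13877 = -305363385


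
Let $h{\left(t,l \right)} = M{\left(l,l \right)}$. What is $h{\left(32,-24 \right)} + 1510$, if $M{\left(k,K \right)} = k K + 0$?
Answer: $2086$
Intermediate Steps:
$M{\left(k,K \right)} = K k$ ($M{\left(k,K \right)} = K k + 0 = K k$)
$h{\left(t,l \right)} = l^{2}$ ($h{\left(t,l \right)} = l l = l^{2}$)
$h{\left(32,-24 \right)} + 1510 = \left(-24\right)^{2} + 1510 = 576 + 1510 = 2086$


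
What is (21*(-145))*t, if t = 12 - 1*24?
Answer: 36540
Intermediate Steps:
t = -12 (t = 12 - 24 = -12)
(21*(-145))*t = (21*(-145))*(-12) = -3045*(-12) = 36540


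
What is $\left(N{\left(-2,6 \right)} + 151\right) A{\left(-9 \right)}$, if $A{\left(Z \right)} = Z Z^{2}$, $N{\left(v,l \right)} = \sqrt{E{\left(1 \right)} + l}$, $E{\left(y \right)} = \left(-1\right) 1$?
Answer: $-110079 - 729 \sqrt{5} \approx -1.1171 \cdot 10^{5}$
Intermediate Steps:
$E{\left(y \right)} = -1$
$N{\left(v,l \right)} = \sqrt{-1 + l}$
$A{\left(Z \right)} = Z^{3}$
$\left(N{\left(-2,6 \right)} + 151\right) A{\left(-9 \right)} = \left(\sqrt{-1 + 6} + 151\right) \left(-9\right)^{3} = \left(\sqrt{5} + 151\right) \left(-729\right) = \left(151 + \sqrt{5}\right) \left(-729\right) = -110079 - 729 \sqrt{5}$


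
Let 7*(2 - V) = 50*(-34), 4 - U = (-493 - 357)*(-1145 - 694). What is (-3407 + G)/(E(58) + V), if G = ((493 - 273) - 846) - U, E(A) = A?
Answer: 10913791/2120 ≈ 5148.0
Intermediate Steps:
U = -1563146 (U = 4 - (-493 - 357)*(-1145 - 694) = 4 - (-850)*(-1839) = 4 - 1*1563150 = 4 - 1563150 = -1563146)
V = 1714/7 (V = 2 - 50*(-34)/7 = 2 - ⅐*(-1700) = 2 + 1700/7 = 1714/7 ≈ 244.86)
G = 1562520 (G = ((493 - 273) - 846) - 1*(-1563146) = (220 - 846) + 1563146 = -626 + 1563146 = 1562520)
(-3407 + G)/(E(58) + V) = (-3407 + 1562520)/(58 + 1714/7) = 1559113/(2120/7) = 1559113*(7/2120) = 10913791/2120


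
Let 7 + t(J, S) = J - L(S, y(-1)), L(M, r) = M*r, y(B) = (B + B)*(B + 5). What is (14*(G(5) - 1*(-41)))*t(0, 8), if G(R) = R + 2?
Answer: 38304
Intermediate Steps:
G(R) = 2 + R
y(B) = 2*B*(5 + B) (y(B) = (2*B)*(5 + B) = 2*B*(5 + B))
t(J, S) = -7 + J + 8*S (t(J, S) = -7 + (J - S*2*(-1)*(5 - 1)) = -7 + (J - S*2*(-1)*4) = -7 + (J - S*(-8)) = -7 + (J - (-8)*S) = -7 + (J + 8*S) = -7 + J + 8*S)
(14*(G(5) - 1*(-41)))*t(0, 8) = (14*((2 + 5) - 1*(-41)))*(-7 + 0 + 8*8) = (14*(7 + 41))*(-7 + 0 + 64) = (14*48)*57 = 672*57 = 38304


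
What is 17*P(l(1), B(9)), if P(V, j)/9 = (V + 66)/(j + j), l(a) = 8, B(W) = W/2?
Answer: 1258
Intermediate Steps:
B(W) = W/2 (B(W) = W*(½) = W/2)
P(V, j) = 9*(66 + V)/(2*j) (P(V, j) = 9*((V + 66)/(j + j)) = 9*((66 + V)/((2*j))) = 9*((66 + V)*(1/(2*j))) = 9*((66 + V)/(2*j)) = 9*(66 + V)/(2*j))
17*P(l(1), B(9)) = 17*(9*(66 + 8)/(2*(((½)*9)))) = 17*((9/2)*74/(9/2)) = 17*((9/2)*(2/9)*74) = 17*74 = 1258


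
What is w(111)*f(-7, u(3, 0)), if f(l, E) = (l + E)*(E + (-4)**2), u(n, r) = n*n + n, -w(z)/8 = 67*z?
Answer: -8329440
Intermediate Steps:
w(z) = -536*z
u(n, r) = n + n**2 (u(n, r) = n**2 + n = n + n**2)
f(l, E) = (16 + E)*(E + l) (f(l, E) = (E + l)*(E + 16) = (E + l)*(16 + E) = (16 + E)*(E + l))
w(111)*f(-7, u(3, 0)) = (-536*111)*((3*(1 + 3))**2 + 16*(3*(1 + 3)) + 16*(-7) + (3*(1 + 3))*(-7)) = -59496*((3*4)**2 + 16*(3*4) - 112 + (3*4)*(-7)) = -59496*(12**2 + 16*12 - 112 + 12*(-7)) = -59496*(144 + 192 - 112 - 84) = -59496*140 = -8329440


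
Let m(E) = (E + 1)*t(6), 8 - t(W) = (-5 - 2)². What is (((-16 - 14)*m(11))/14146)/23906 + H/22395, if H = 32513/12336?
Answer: 3768181875697/23356405417585680 ≈ 0.00016133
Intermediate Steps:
t(W) = -41 (t(W) = 8 - (-5 - 2)² = 8 - 1*(-7)² = 8 - 1*49 = 8 - 49 = -41)
H = 32513/12336 (H = 32513*(1/12336) = 32513/12336 ≈ 2.6356)
m(E) = -41 - 41*E (m(E) = (E + 1)*(-41) = (1 + E)*(-41) = -41 - 41*E)
(((-16 - 14)*m(11))/14146)/23906 + H/22395 = (((-16 - 14)*(-41 - 41*11))/14146)/23906 + (32513/12336)/22395 = (-30*(-41 - 451)*(1/14146))*(1/23906) + (32513/12336)*(1/22395) = (-30*(-492)*(1/14146))*(1/23906) + 32513/276264720 = (14760*(1/14146))*(1/23906) + 32513/276264720 = (7380/7073)*(1/23906) + 32513/276264720 = 3690/84543569 + 32513/276264720 = 3768181875697/23356405417585680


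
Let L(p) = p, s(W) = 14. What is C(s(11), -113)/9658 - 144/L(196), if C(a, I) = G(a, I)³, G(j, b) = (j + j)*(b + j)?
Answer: -47440933020/21511 ≈ -2.2054e+6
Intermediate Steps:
G(j, b) = 2*j*(b + j) (G(j, b) = (2*j)*(b + j) = 2*j*(b + j))
C(a, I) = 8*a³*(I + a)³ (C(a, I) = (2*a*(I + a))³ = 8*a³*(I + a)³)
C(s(11), -113)/9658 - 144/L(196) = (8*14³*(-113 + 14)³)/9658 - 144/196 = (8*2744*(-99)³)*(1/9658) - 144*1/196 = (8*2744*(-970299))*(1/9658) - 36/49 = -21300003648*1/9658 - 36/49 = -968181984/439 - 36/49 = -47440933020/21511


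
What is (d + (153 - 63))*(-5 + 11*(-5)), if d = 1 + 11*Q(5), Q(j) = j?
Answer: -8760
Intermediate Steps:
d = 56 (d = 1 + 11*5 = 1 + 55 = 56)
(d + (153 - 63))*(-5 + 11*(-5)) = (56 + (153 - 63))*(-5 + 11*(-5)) = (56 + 90)*(-5 - 55) = 146*(-60) = -8760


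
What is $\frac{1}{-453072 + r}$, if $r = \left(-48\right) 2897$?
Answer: $- \frac{1}{592128} \approx -1.6888 \cdot 10^{-6}$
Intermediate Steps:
$r = -139056$
$\frac{1}{-453072 + r} = \frac{1}{-453072 - 139056} = \frac{1}{-592128} = - \frac{1}{592128}$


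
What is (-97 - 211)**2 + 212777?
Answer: 307641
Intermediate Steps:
(-97 - 211)**2 + 212777 = (-308)**2 + 212777 = 94864 + 212777 = 307641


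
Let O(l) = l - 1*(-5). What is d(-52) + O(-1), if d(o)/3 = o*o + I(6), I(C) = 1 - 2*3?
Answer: 8101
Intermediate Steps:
O(l) = 5 + l (O(l) = l + 5 = 5 + l)
I(C) = -5 (I(C) = 1 - 6 = -5)
d(o) = -15 + 3*o² (d(o) = 3*(o*o - 5) = 3*(o² - 5) = 3*(-5 + o²) = -15 + 3*o²)
d(-52) + O(-1) = (-15 + 3*(-52)²) + (5 - 1) = (-15 + 3*2704) + 4 = (-15 + 8112) + 4 = 8097 + 4 = 8101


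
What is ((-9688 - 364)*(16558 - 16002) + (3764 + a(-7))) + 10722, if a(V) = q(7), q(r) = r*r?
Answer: -5574377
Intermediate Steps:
q(r) = r²
a(V) = 49 (a(V) = 7² = 49)
((-9688 - 364)*(16558 - 16002) + (3764 + a(-7))) + 10722 = ((-9688 - 364)*(16558 - 16002) + (3764 + 49)) + 10722 = (-10052*556 + 3813) + 10722 = (-5588912 + 3813) + 10722 = -5585099 + 10722 = -5574377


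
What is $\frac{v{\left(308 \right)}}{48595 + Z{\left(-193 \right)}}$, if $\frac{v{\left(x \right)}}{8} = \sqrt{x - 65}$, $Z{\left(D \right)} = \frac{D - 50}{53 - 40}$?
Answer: $\frac{234 \sqrt{3}}{157873} \approx 0.0025673$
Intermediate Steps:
$Z{\left(D \right)} = - \frac{50}{13} + \frac{D}{13}$ ($Z{\left(D \right)} = \frac{-50 + D}{13} = \left(-50 + D\right) \frac{1}{13} = - \frac{50}{13} + \frac{D}{13}$)
$v{\left(x \right)} = 8 \sqrt{-65 + x}$ ($v{\left(x \right)} = 8 \sqrt{x - 65} = 8 \sqrt{-65 + x}$)
$\frac{v{\left(308 \right)}}{48595 + Z{\left(-193 \right)}} = \frac{8 \sqrt{-65 + 308}}{48595 + \left(- \frac{50}{13} + \frac{1}{13} \left(-193\right)\right)} = \frac{8 \sqrt{243}}{48595 - \frac{243}{13}} = \frac{8 \cdot 9 \sqrt{3}}{48595 - \frac{243}{13}} = \frac{72 \sqrt{3}}{\frac{631492}{13}} = 72 \sqrt{3} \cdot \frac{13}{631492} = \frac{234 \sqrt{3}}{157873}$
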